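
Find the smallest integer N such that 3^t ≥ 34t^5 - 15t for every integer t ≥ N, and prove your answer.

At t = 15: 14348907 < 25818525, so the inequality fails and N ≥ 16. We prove 3^t ≥ 34t^5 - 15t for all t ≥ 16.
Base case (t = 16): 3^t = 43046721 and 34t^5 - 15t = 35651344, so 43046721 ≥ 35651344.
Suppose the result is true for t = r, so 3^r ≥ 34r^5 - 15r.
Then 3^(r + 1) = 3·(3^r) ≥ 3·(34r^5 - 15r).
Also, for r ≥ 16 we have 3·(34r^5 - 15r) ≥ 34(r+1)^5 - 15(r+1), since 3·(34r^5 - 15r) − (34(r+1)^5 - 15(r+1)) = 68r^5 - 170r^4 - 340r^3 - 340r^2 - 200r - 19, which is nonnegative for all r ≥ 16.
Combining, 3^(r + 1) ≥ 34(r+1)^5 - 15(r+1).
This completes the induction.
Hence the smallest such N is 16.

N = 16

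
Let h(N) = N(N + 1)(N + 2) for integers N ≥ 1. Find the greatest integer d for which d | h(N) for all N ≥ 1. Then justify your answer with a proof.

d = 6

Computing the first values: h(1) = 6 and h(2) = 24; gcd(6, 24) = 6, so d ≤ 6.
We prove 6 | N(N + 1)(N + 2) for all N ≥ 1 by induction on N.
For the base case N = 1: h(1) = 6 = 6·(1), so 6 | h(1).
Suppose the result is true for N = m, i.e. 6 | h(m). Then
h(m+1) − h(m) = (m+1)·(m+2)·(m+3) − m·(m+1)·(m+2) = (m+1)·(m+2)·[(m+3) − m] = 3·(m+1)·(m+2). The product of 2 consecutive integers is divisible by (2)! = 2, so h(m+1) − h(m) is divisible by 3·2 = 6. By the inductive hypothesis 6 | h(m), hence 6 | h(m+1).
By the principle of mathematical induction, the result holds for all N ≥ 1.
Therefore the largest such d is 6.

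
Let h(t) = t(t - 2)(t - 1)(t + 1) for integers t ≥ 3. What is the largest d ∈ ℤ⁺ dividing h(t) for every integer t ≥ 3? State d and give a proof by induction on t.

d = 24

Computing the first values: h(3) = 24 and h(4) = 120; gcd(24, 120) = 24, so d ≤ 24.
We prove 24 | t(t - 2)(t - 1)(t + 1) for all t ≥ 3 by induction on t.
For the base case t = 3: h(3) = 24 = 24·(1), so 24 | h(3).
Inductive step: suppose the statement holds for some m ≥ 3, i.e. 24 | h(m). Then
h(m+1) − h(m) = (m-1)·m·(m+1)·(m+2) − (m-2)·(m-1)·m·(m+1) = (m-1)·m·(m+1)·[(m+2) − (m-2)] = 4·(m-1)·m·(m+1). The product of 3 consecutive integers is divisible by (3)! = 6, so h(m+1) − h(m) is divisible by 4·6 = 24. By the inductive hypothesis 24 | h(m), hence 24 | h(m+1).
Hence, by induction on t, the claim holds for every t ≥ 3.
Therefore the largest such d is 24.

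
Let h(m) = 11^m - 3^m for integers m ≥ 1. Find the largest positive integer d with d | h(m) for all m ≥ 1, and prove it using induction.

Computing the first values: h(1) = 8 and h(2) = 112; gcd(8, 112) = 8, so d ≤ 8.
We prove 8 | 11^m - 3^m for all m ≥ 1 by induction on m.
When m = 1: h(1) = 8 = 8·(1), so 8 | h(1).
Inductive step: assume the claim holds for m = p, i.e. 8 | h(p). Then
11^{p+1} − 3^{p+1} = 11·11^p − 3·3^p = 11·(11^p − 3^p) + (8)·3^p. The first term is divisible by 8 by the inductive hypothesis, and the second term (8)·3^p is divisible by 8 since 8 | 8. Hence 8 | h(p+1).
By induction, the statement is established for all m ≥ 1.
Therefore the largest such d is 8.

d = 8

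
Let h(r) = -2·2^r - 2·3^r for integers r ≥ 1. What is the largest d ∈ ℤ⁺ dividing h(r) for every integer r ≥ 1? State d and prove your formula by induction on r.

Computing the first values: h(1) = -10 and h(2) = -26; gcd(-10, -26) = 2, so d ≤ 2.
We prove 2 | -2·2^r - 2·3^r for all r ≥ 1 by induction on r.
Base step (r = 1): h(1) = -10 = 2·(-5), so 2 | h(1).
Inductive step: assume the claim holds for r = k, i.e. 2 | h(k). Then
h(k+1) − 3·h(k) = (-2·2^(k+1) - 2·3^(k+1)) − 3·(-2·2^k - 2·3^k) = (-2)·2^k·(2 − 3) = (2)·2^k. Since 2 | h(k) by the inductive hypothesis, 2 | 3·h(k); and 2 | 2 since 2 = 2·1. Therefore 2 | h(k+1).
Hence, by induction on r, the claim holds for every r ≥ 1.
Therefore the largest such d is 2.

d = 2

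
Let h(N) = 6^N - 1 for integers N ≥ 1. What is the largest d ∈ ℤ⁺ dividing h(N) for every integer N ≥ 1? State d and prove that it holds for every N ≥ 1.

Computing the first values: h(1) = 5 and h(2) = 35; gcd(5, 35) = 5, so d ≤ 5.
We prove 5 | 6^N - 1 for all N ≥ 1 by induction on N.
For the base case N = 1: h(1) = 5 = 5·(1), so 5 | h(1).
Suppose the result is true for N = p, i.e. 5 | h(p). Then
6^{p+1} − 1^{p+1} = 6·6^p − 1·1^p = 6·(6^p − 1^p) + (5)·1^p. The first term is divisible by 5 by the inductive hypothesis, and the second term (5)·1^p is divisible by 5 since 5 | 5. Hence 5 | h(p+1).
This completes the induction.
Therefore the largest such d is 5.

d = 5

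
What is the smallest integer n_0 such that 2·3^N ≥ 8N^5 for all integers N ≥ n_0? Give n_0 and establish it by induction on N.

At N = 12: 1062882 < 1990656, so the inequality fails and n_0 ≥ 13. We prove 2·3^N ≥ 8N^5 for all N ≥ 13.
Base step (N = 13): 2·3^N = 3188646 and 8N^5 = 2970344, so 3188646 ≥ 2970344.
For the inductive step, assume it holds for an arbitrary r ≥ 13, so 2·3^r ≥ 8r^5.
Then 2·3^(r + 1) = 3·(2·3^r) ≥ 3·(8r^5).
Also, for r ≥ 13 we have 3·(8r^5) ≥ 8(r+1)^5, since 3 ≥ (1 + 1/r)^5 for all r ≥ 13.
Combining, 2·3^(r + 1) ≥ 8(r+1)^5.
This completes the induction.
Hence the smallest such n_0 is 13.

n_0 = 13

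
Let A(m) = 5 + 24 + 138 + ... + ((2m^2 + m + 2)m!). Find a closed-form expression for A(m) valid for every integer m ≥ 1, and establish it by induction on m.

A(m) = (2m + 1)(m + 1)! - 1

We claim A(m) = (2m + 1)(m + 1)! - 1 for all m ≥ 1.
Base case (m = 1): A(1) = 5, and the closed form gives 5. They agree.
Inductive step: assume the claim holds for m = k, so A(k) = (2k + 1)(k + 1)! - 1.
Then A(k+1) = A(k) + ((2k^2 + 5k + 5)(k + 1)!) = ((2k + 1)(k + 1)! - 1) + ((2k^2 + 5k + 5)(k + 1)!).
Simplifying, A(k+1) = (2(k+1) + 1)((k+1) + 1)! - 1,
which is the closed form with m = k+1.
By the principle of mathematical induction, the result holds for all m ≥ 1.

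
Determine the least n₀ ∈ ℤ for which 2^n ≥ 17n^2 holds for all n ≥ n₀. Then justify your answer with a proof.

n₀ = 12

At n = 11: 2048 < 2057, so the inequality fails and n₀ ≥ 12. We prove 2^n ≥ 17n^2 for all n ≥ 12.
Base case (n = 12): 2^n = 4096 and 17n^2 = 2448, so 4096 ≥ 2448.
Inductive step: assume the claim holds for n = r, so 2^r ≥ 17r^2.
Then 2^(r + 1) = 2·(2^r) ≥ 2·(17r^2).
Also, for r ≥ 12 we have 2·(17r^2) ≥ 17(r+1)^2, since 2 ≥ (1 + 1/r)^2 for all r ≥ 12.
Combining, 2^(r + 1) ≥ 17(r+1)^2.
By the principle of mathematical induction, the result holds for all n ≥ 12.
Hence the smallest such n₀ is 12.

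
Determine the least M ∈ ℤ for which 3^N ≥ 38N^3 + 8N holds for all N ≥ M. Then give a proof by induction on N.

At N = 9: 19683 < 27774, so the inequality fails and M ≥ 10. We prove 3^N ≥ 38N^3 + 8N for all N ≥ 10.
When N = 10: 3^N = 59049 and 38N^3 + 8N = 38080, so 59049 ≥ 38080.
Suppose the result is true for N = i, so 3^i ≥ 38i^3 + 8i.
Then 3^(i + 1) = 3·(3^i) ≥ 3·(38i^3 + 8i).
Also, for i ≥ 10 we have 3·(38i^3 + 8i) ≥ 38(i+1)^3 + 8(i+1), since 3·(38i^3 + 8i) − (38(i+1)^3 + 8(i+1)) = 76i^3 - 114i^2 - 98i - 46, which is nonnegative for all i ≥ 10.
Combining, 3^(i + 1) ≥ 38(i+1)^3 + 8(i+1).
By the principle of mathematical induction, the result holds for all N ≥ 10.
Hence the smallest such M is 10.

M = 10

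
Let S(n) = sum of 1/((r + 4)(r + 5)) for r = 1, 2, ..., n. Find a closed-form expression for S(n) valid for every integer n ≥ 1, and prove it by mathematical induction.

We claim S(n) = n/(5(n + 5)) for all n ≥ 1.
When n = 1: S(1) = 1/30, and the closed form gives 1/30. They agree.
For the inductive step, assume it holds for an arbitrary r ≥ 1, so S(r) = r/(5(r + 5)).
Then S(r+1) = S(r) + (1/((r + 5)(r + 6))) = (r/(5(r + 5))) + (1/((r + 5)(r + 6))).
Simplifying, S(r+1) = (r + 1)/(5(r + 6)) = (r+1)/(5((r+1) + 5)),
which is the closed form with n = r+1.
By the principle of mathematical induction, the result holds for all n ≥ 1.

S(n) = n/(5(n + 5))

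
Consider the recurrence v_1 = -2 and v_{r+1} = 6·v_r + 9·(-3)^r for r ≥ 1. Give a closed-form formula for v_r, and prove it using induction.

Computing the first terms: v_1 = -2, v_2 = -39, v_3 = -153. This suggests v_r = -(-3)^r - 5·6^(r - 1).
Base step (r = 1): the formula gives -2 = -2 = v_1.
For the inductive step, assume it holds for an arbitrary p ≥ 1, so v_p = -(-3)^p - 5·6^(p - 1).
Then v_{p+1} = 6·v_p + 9·(-3)^p = 6·(-(-3)^p - 5·6^(p - 1)) + 9·(-3)^p = -(-3)^(p + 1) - 5·6^p = -(-3)^(p+1) - 5·6^((p+1) - 1),
which is the claimed formula at r = p+1.
Hence, by induction on r, the claim holds for every r ≥ 1.

v_r = -(-3)^r - 5·6^(r - 1)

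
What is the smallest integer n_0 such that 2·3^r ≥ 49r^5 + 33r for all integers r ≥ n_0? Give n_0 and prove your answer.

n_0 = 16

At r = 15: 28697814 < 37209870, so the inequality fails and n_0 ≥ 16. We prove 2·3^r ≥ 49r^5 + 33r for all r ≥ 16.
When r = 16: 2·3^r = 86093442 and 49r^5 + 33r = 51380752, so 86093442 ≥ 51380752.
Inductive step: suppose the statement holds for some m ≥ 16, so 2·3^m ≥ 49m^5 + 33m.
Then 2·3^(m + 1) = 3·(2·3^m) ≥ 3·(49m^5 + 33m).
Also, for m ≥ 16 we have 3·(49m^5 + 33m) ≥ 49(m+1)^5 + 33(m+1), since 3·(49m^5 + 33m) − (49(m+1)^5 + 33(m+1)) = 98m^5 - 245m^4 - 490m^3 - 490m^2 - 179m - 82, which is nonnegative for all m ≥ 16.
Combining, 2·3^(m + 1) ≥ 49(m+1)^5 + 33(m+1).
Hence, by induction on r, the claim holds for every r ≥ 16.
Hence the smallest such n_0 is 16.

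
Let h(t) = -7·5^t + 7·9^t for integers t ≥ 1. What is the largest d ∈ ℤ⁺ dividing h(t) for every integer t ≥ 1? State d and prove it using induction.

Computing the first values: h(1) = 28 and h(2) = 392; gcd(28, 392) = 28, so d ≤ 28.
We prove 28 | -7·5^t + 7·9^t for all t ≥ 1 by induction on t.
When t = 1: h(1) = 28 = 28·(1), so 28 | h(1).
For the inductive step, assume it holds for an arbitrary r ≥ 1, i.e. 28 | h(r). Then
h(r+1) − 9·h(r) = (-7·5^(r+1) + 7·9^(r+1)) − 9·(-7·5^r + 7·9^r) = (-7)·5^r·(5 − 9) = (28)·5^r. Since 28 | h(r) by the inductive hypothesis, 28 | 9·h(r); and 28 | 28 since 28 = 28·1. Therefore 28 | h(r+1).
Hence, by induction on t, the claim holds for every t ≥ 1.
Therefore the largest such d is 28.

d = 28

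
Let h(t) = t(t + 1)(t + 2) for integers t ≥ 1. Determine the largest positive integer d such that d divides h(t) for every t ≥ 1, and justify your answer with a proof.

d = 6

Computing the first values: h(1) = 6 and h(2) = 24; gcd(6, 24) = 6, so d ≤ 6.
We prove 6 | t(t + 1)(t + 2) for all t ≥ 1 by induction on t.
Base case (t = 1): h(1) = 6 = 6·(1), so 6 | h(1).
For the inductive step, assume it holds for an arbitrary p ≥ 1, i.e. 6 | h(p). Then
h(p+1) − h(p) = (p+1)·(p+2)·(p+3) − p·(p+1)·(p+2) = (p+1)·(p+2)·[(p+3) − p] = 3·(p+1)·(p+2). The product of 2 consecutive integers is divisible by (2)! = 2, so h(p+1) − h(p) is divisible by 3·2 = 6. By the inductive hypothesis 6 | h(p), hence 6 | h(p+1).
Hence, by induction on t, the claim holds for every t ≥ 1.
Therefore the largest such d is 6.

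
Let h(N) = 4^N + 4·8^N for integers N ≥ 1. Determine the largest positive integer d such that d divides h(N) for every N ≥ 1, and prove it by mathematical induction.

d = 4

Computing the first values: h(1) = 36 and h(2) = 272; gcd(36, 272) = 4, so d ≤ 4.
We prove 4 | 4^N + 4·8^N for all N ≥ 1 by induction on N.
Base case (N = 1): h(1) = 36 = 4·(9), so 4 | h(1).
Suppose the result is true for N = j, i.e. 4 | h(j). Then
h(j+1) − 8·h(j) = (4^(j+1) + 4·8^(j+1)) − 8·(4^j + 4·8^j) = (1)·4^j·(4 − 8) = (-4)·4^j. Since 4 | h(j) by the inductive hypothesis, 4 | 8·h(j); and 4 | -4 since -4 = 4·-1. Therefore 4 | h(j+1).
By induction, the statement is established for all N ≥ 1.
Therefore the largest such d is 4.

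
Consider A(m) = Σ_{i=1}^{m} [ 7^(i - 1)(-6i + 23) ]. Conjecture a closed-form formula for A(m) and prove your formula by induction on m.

A(m) = 7^m(-m + 4) - 4

We claim A(m) = 7^m(-m + 4) - 4 for all m ≥ 1.
Base step (m = 1): A(1) = 17, and the closed form gives 17. They agree.
Suppose the result is true for m = i, so A(i) = 7^i(-i + 4) - 4.
Then A(i+1) = A(i) + (7^i(-6i + 17)) = (7^i(-i + 4) - 4) + (7^i(-6i + 17)).
Simplifying, A(i+1) = -7·7^i·i + 21·7^i - 4 = 7^(i+1)(-(i+1) + 4) - 4,
which is the closed form with m = i+1.
By induction, the statement is established for all m ≥ 1.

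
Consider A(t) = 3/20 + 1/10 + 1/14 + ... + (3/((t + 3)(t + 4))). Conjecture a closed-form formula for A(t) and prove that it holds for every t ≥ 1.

We claim A(t) = 3t/(4(t + 4)) for all t ≥ 1.
Base case (t = 1): A(1) = 3/20, and the closed form gives 3/20. They agree.
Suppose the result is true for t = r, so A(r) = 3r/(4(r + 4)).
Then A(r+1) = A(r) + (3/((r + 4)(r + 5))) = (3r/(4(r + 4))) + (3/((r + 4)(r + 5))).
Simplifying, A(r+1) = 3(r + 1)/(4(r + 5)) = 3(r+1)/(4((r+1) + 4)),
which is the closed form with t = r+1.
By induction, the statement is established for all t ≥ 1.

A(t) = 3t/(4(t + 4))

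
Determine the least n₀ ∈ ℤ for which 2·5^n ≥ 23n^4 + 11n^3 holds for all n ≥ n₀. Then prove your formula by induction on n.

At n = 6: 31250 < 32184, so the inequality fails and n₀ ≥ 7. We prove 2·5^n ≥ 23n^4 + 11n^3 for all n ≥ 7.
For the base case n = 7: 2·5^n = 156250 and 23n^4 + 11n^3 = 58996, so 156250 ≥ 58996.
Inductive step: suppose the statement holds for some r ≥ 7, so 2·5^r ≥ 23r^4 + 11r^3.
Then 2·5^(r + 1) = 5·(2·5^r) ≥ 5·(23r^4 + 11r^3).
Also, for r ≥ 7 we have 5·(23r^4 + 11r^3) ≥ 23(r+1)^4 + 11(r+1)^3, since 5·(23r^4 + 11r^3) − (23(r+1)^4 + 11(r+1)^3) = 92r^4 - 48r^3 - 171r^2 - 125r - 34, which is nonnegative for all r ≥ 7.
Combining, 2·5^(r + 1) ≥ 23(r+1)^4 + 11(r+1)^3.
By induction, the statement is established for all n ≥ 7.
Hence the smallest such n₀ is 7.

n₀ = 7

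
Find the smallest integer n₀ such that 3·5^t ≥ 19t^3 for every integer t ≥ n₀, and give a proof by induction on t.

n₀ = 4

At t = 3: 375 < 513, so the inequality fails and n₀ ≥ 4. We prove 3·5^t ≥ 19t^3 for all t ≥ 4.
When t = 4: 3·5^t = 1875 and 19t^3 = 1216, so 1875 ≥ 1216.
Inductive step: assume the claim holds for t = m, so 3·5^m ≥ 19m^3.
Then 3·5^(m + 1) = 5·(3·5^m) ≥ 5·(19m^3).
Also, for m ≥ 4 we have 5·(19m^3) ≥ 19(m+1)^3, since 5 ≥ (1 + 1/m)^3 for all m ≥ 4.
Combining, 3·5^(m + 1) ≥ 19(m+1)^3.
By induction, the statement is established for all t ≥ 4.
Hence the smallest such n₀ is 4.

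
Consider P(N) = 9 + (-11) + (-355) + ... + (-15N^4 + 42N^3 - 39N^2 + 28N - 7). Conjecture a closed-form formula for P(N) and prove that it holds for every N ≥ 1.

P(N) = -N(3N^4 - 3N^3 - 3N^2 - 5N - 1)

We claim P(N) = -N(3N^4 - 3N^3 - 3N^2 - 5N - 1) for all N ≥ 1.
Base step (N = 1): P(1) = 9, and the closed form gives 9. They agree.
Suppose the result is true for N = i, so P(i) = i(-3i^4 + 3i^3 + 3i^2 + 5i + 1).
Then P(i+1) = P(i) + (-15i^4 - 18i^3 - 3i^2 + 16i + 9) = (i(-3i^4 + 3i^3 + 3i^2 + 5i + 1)) + (-15i^4 - 18i^3 - 3i^2 + 16i + 9).
Simplifying, P(i+1) = -(i + 1)(3i^4 + 9i^3 + 6i^2 - 8i - 9) = -(i+1)(3(i+1)^4 - 3(i+1)^3 - 3(i+1)^2 - 5(i+1) - 1),
which is the closed form with N = i+1.
By induction, the statement is established for all N ≥ 1.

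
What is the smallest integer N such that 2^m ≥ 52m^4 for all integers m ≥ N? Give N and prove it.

At m = 24: 16777216 < 17252352, so the inequality fails and N ≥ 25. We prove 2^m ≥ 52m^4 for all m ≥ 25.
Base case (m = 25): 2^m = 33554432 and 52m^4 = 20312500, so 33554432 ≥ 20312500.
Suppose the result is true for m = k, so 2^k ≥ 52k^4.
Then 2^(k + 1) = 2·(2^k) ≥ 2·(52k^4).
Also, for k ≥ 25 we have 2·(52k^4) ≥ 52(k+1)^4, since 2 ≥ (1 + 1/k)^4 for all k ≥ 25.
Combining, 2^(k + 1) ≥ 52(k+1)^4.
By induction, the statement is established for all m ≥ 25.
Hence the smallest such N is 25.

N = 25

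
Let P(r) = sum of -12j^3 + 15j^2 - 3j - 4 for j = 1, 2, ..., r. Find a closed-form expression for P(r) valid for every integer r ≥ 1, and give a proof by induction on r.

We claim P(r) = -r(3r^3 + r^2 - 3r + 3) for all r ≥ 1.
For the base case r = 1: P(1) = -4, and the closed form gives -4. They agree.
For the inductive step, assume it holds for an arbitrary j ≥ 1, so P(j) = j(-3j^3 - j^2 + 3j - 3).
Then P(j+1) = P(j) + (-12j^3 - 21j^2 - 9j - 4) = (j(-3j^3 - j^2 + 3j - 3)) + (-12j^3 - 21j^2 - 9j - 4).
Simplifying, P(j+1) = -(j + 1)(3j^3 + 10j^2 + 8j + 4) = -(j+1)(3(j+1)^3 + (j+1)^2 - 3(j+1) + 3),
which is the closed form with r = j+1.
This completes the induction.

P(r) = -r(3r^3 + r^2 - 3r + 3)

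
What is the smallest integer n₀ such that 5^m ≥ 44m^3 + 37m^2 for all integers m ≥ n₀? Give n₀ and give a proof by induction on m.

n₀ = 6

At m = 5: 3125 < 6425, so the inequality fails and n₀ ≥ 6. We prove 5^m ≥ 44m^3 + 37m^2 for all m ≥ 6.
When m = 6: 5^m = 15625 and 44m^3 + 37m^2 = 10836, so 15625 ≥ 10836.
For the inductive step, assume it holds for an arbitrary i ≥ 6, so 5^i ≥ 44i^3 + 37i^2.
Then 5^(i + 1) = 5·(5^i) ≥ 5·(44i^3 + 37i^2).
Also, for i ≥ 6 we have 5·(44i^3 + 37i^2) ≥ 44(i+1)^3 + 37(i+1)^2, since 5·(44i^3 + 37i^2) − (44(i+1)^3 + 37(i+1)^2) = 176i^3 + 16i^2 - 206i - 81, which is nonnegative for all i ≥ 6.
Combining, 5^(i + 1) ≥ 44(i+1)^3 + 37(i+1)^2.
By the principle of mathematical induction, the result holds for all m ≥ 6.
Hence the smallest such n₀ is 6.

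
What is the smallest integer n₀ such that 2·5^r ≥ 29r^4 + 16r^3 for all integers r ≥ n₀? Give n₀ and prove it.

n₀ = 7

At r = 6: 31250 < 41040, so the inequality fails and n₀ ≥ 7. We prove 2·5^r ≥ 29r^4 + 16r^3 for all r ≥ 7.
When r = 7: 2·5^r = 156250 and 29r^4 + 16r^3 = 75117, so 156250 ≥ 75117.
For the inductive step, assume it holds for an arbitrary j ≥ 7, so 2·5^j ≥ 29j^4 + 16j^3.
Then 2·5^(j + 1) = 5·(2·5^j) ≥ 5·(29j^4 + 16j^3).
Also, for j ≥ 7 we have 5·(29j^4 + 16j^3) ≥ 29(j+1)^4 + 16(j+1)^3, since 5·(29j^4 + 16j^3) − (29(j+1)^4 + 16(j+1)^3) = 116j^4 - 52j^3 - 222j^2 - 164j - 45, which is nonnegative for all j ≥ 7.
Combining, 2·5^(j + 1) ≥ 29(j+1)^4 + 16(j+1)^3.
This completes the induction.
Hence the smallest such n₀ is 7.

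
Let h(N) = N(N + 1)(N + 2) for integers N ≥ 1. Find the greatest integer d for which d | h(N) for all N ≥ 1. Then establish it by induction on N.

Computing the first values: h(1) = 6 and h(2) = 24; gcd(6, 24) = 6, so d ≤ 6.
We prove 6 | N(N + 1)(N + 2) for all N ≥ 1 by induction on N.
When N = 1: h(1) = 6 = 6·(1), so 6 | h(1).
For the inductive step, assume it holds for an arbitrary k ≥ 1, i.e. 6 | h(k). Then
h(k+1) − h(k) = (k+1)·(k+2)·(k+3) − k·(k+1)·(k+2) = (k+1)·(k+2)·[(k+3) − k] = 3·(k+1)·(k+2). The product of 2 consecutive integers is divisible by (2)! = 2, so h(k+1) − h(k) is divisible by 3·2 = 6. By the inductive hypothesis 6 | h(k), hence 6 | h(k+1).
This completes the induction.
Therefore the largest such d is 6.

d = 6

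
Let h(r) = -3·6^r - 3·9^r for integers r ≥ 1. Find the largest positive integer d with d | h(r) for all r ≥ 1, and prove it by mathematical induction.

d = 9

Computing the first values: h(1) = -45 and h(2) = -351; gcd(-45, -351) = 9, so d ≤ 9.
We prove 9 | -3·6^r - 3·9^r for all r ≥ 1 by induction on r.
Base case (r = 1): h(1) = -45 = 9·(-5), so 9 | h(1).
Inductive step: assume the claim holds for r = i, i.e. 9 | h(i). Then
h(i+1) − 9·h(i) = (-3·6^(i+1) - 3·9^(i+1)) − 9·(-3·6^i - 3·9^i) = (-3)·6^i·(6 − 9) = (9)·6^i. Since 9 | h(i) by the inductive hypothesis, 9 | 9·h(i); and 9 | 9 since 9 = 9·1. Therefore 9 | h(i+1).
Hence, by induction on r, the claim holds for every r ≥ 1.
Therefore the largest such d is 9.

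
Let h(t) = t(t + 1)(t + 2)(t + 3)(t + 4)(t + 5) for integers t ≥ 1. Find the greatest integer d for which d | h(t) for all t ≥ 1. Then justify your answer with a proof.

d = 720

Computing the first values: h(1) = 720 and h(2) = 5040; gcd(720, 5040) = 720, so d ≤ 720.
We prove 720 | t(t + 1)(t + 2)(t + 3)(t + 4)(t + 5) for all t ≥ 1 by induction on t.
For the base case t = 1: h(1) = 720 = 720·(1), so 720 | h(1).
Inductive step: suppose the statement holds for some k ≥ 1, i.e. 720 | h(k). Then
h(k+1) − h(k) = (k+1)·(k+2)·(k+3)·(k+4)·(k+5)·(k+6) − k·(k+1)·(k+2)·(k+3)·(k+4)·(k+5) = (k+1)·(k+2)·(k+3)·(k+4)·(k+5)·[(k+6) − k] = 6·(k+1)·(k+2)·(k+3)·(k+4)·(k+5). The product of 5 consecutive integers is divisible by (5)! = 120, so h(k+1) − h(k) is divisible by 6·120 = 720. By the inductive hypothesis 720 | h(k), hence 720 | h(k+1).
By induction, the statement is established for all t ≥ 1.
Therefore the largest such d is 720.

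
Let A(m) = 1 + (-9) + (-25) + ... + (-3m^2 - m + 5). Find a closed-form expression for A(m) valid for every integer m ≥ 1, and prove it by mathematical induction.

A(m) = -m(m^2 + 2m - 4)

We claim A(m) = -m(m^2 + 2m - 4) for all m ≥ 1.
Base step (m = 1): A(1) = 1, and the closed form gives 1. They agree.
Inductive step: assume the claim holds for m = r, so A(r) = r(-r^2 - 2r + 4).
Then A(r+1) = A(r) + (-r - 3(r + 1)^2 + 4) = (r(-r^2 - 2r + 4)) + (-r - 3(r + 1)^2 + 4).
Simplifying, A(r+1) = -(r + 1)(r^2 + 4r - 1) = -(r+1)((r+1)^2 + 2(r+1) - 4),
which is the closed form with m = r+1.
Hence, by induction on m, the claim holds for every m ≥ 1.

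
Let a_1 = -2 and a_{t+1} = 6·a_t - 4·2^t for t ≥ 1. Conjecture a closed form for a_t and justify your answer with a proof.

Computing the first terms: a_1 = -2, a_2 = -20, a_3 = -136. This suggests a_t = 2^t - 4·6^(t - 1).
For the base case t = 1: the formula gives -2 = -2 = a_1.
Inductive step: assume the claim holds for t = k, so a_k = 2^k - 4·6^(k - 1).
Then a_{k+1} = 6·a_k - 4·2^k = 6·(2^k - 4·6^(k - 1)) - 4·2^k = 2^(k + 1) - 4·6^k = 2^(k+1) - 4·6^((k+1) - 1),
which is the claimed formula at t = k+1.
Hence, by induction on t, the claim holds for every t ≥ 1.

a_t = 2^t - 4·6^(t - 1)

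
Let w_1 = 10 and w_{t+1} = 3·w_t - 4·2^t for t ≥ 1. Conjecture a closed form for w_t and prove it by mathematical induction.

w_t = 2^(t + 2) + 2·3^(t - 1)

Computing the first terms: w_1 = 10, w_2 = 22, w_3 = 50. This suggests w_t = 2^(t + 2) + 2·3^(t - 1).
Base step (t = 1): the formula gives 10 = 10 = w_1.
For the inductive step, assume it holds for an arbitrary r ≥ 1, so w_r = 2^(r + 2) + 2·3^(r - 1).
Then w_{r+1} = 3·w_r - 4·2^r = 3·(2^(r + 2) + 2·3^(r - 1)) - 4·2^r = 2^(r + 3) + 2·3^r = 2^((r+1) + 2) + 2·3^((r+1) - 1),
which is the claimed formula at t = r+1.
This completes the induction.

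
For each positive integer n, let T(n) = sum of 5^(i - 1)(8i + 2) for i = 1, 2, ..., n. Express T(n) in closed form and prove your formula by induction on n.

We claim T(n) = 2·5^n·n for all n ≥ 1.
Base step (n = 1): T(1) = 10, and the closed form gives 10. They agree.
Inductive step: assume the claim holds for n = i, so T(i) = 2·5^i·i.
Then T(i+1) = T(i) + (5^i(8i + 10)) = (2·5^i·i) + (5^i(8i + 10)).
Simplifying, T(i+1) = 10·5^i(i + 1) = 2·5^(i+1)·(i+1),
which is the closed form with n = i+1.
Hence, by induction on n, the claim holds for every n ≥ 1.

T(n) = 2·5^n·n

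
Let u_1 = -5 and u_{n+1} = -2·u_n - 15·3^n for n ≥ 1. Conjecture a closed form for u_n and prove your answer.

u_n = (-2)^(n + 1) - 3^(n + 1)

Computing the first terms: u_1 = -5, u_2 = -35, u_3 = -65. This suggests u_n = (-2)^(n + 1) - 3^(n + 1).
Base case (n = 1): the formula gives -5 = -5 = u_1.
Inductive step: suppose the statement holds for some r ≥ 1, so u_r = (-2)^(r + 1) - 3^(r + 1).
Then u_{r+1} = -2·u_r - 15·3^r = -2·((-2)^(r + 1) - 3^(r + 1)) - 15·3^r = (-2)^(r + 2) - 3^(r + 2) = (-2)^((r+1) + 1) - 3^((r+1) + 1),
which is the claimed formula at n = r+1.
This completes the induction.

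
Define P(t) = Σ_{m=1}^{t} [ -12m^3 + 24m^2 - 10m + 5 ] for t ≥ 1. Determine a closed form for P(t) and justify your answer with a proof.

P(t) = -t(3t^3 - 2t^2 - 4t - 4)

We claim P(t) = -t(3t^3 - 2t^2 - 4t - 4) for all t ≥ 1.
When t = 1: P(1) = 7, and the closed form gives 7. They agree.
Inductive step: assume the claim holds for t = m, so P(m) = m(-3m^3 + 2m^2 + 4m + 4).
Then P(m+1) = P(m) + (-12m^3 - 12m^2 + 2m + 7) = (m(-3m^3 + 2m^2 + 4m + 4)) + (-12m^3 - 12m^2 + 2m + 7).
Simplifying, P(m+1) = -(m + 1)(3m^3 + 7m^2 + m - 7) = -(m+1)(3(m+1)^3 - 2(m+1)^2 - 4(m+1) - 4),
which is the closed form with t = m+1.
By induction, the statement is established for all t ≥ 1.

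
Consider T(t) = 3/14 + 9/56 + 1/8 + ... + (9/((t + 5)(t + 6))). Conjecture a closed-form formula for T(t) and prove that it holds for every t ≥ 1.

We claim T(t) = 3t/(2(t + 6)) for all t ≥ 1.
Base case (t = 1): T(1) = 3/14, and the closed form gives 3/14. They agree.
Suppose the result is true for t = r, so T(r) = 3r/(2(r + 6)).
Then T(r+1) = T(r) + (9/((r + 6)(r + 7))) = (3r/(2(r + 6))) + (9/((r + 6)(r + 7))).
Simplifying, T(r+1) = 3(r + 1)/(2(r + 7)) = 3(r+1)/(2((r+1) + 6)),
which is the closed form with t = r+1.
By the principle of mathematical induction, the result holds for all t ≥ 1.

T(t) = 3t/(2(t + 6))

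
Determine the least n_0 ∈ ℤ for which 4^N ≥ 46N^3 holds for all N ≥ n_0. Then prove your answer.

At N = 6: 4096 < 9936, so the inequality fails and n_0 ≥ 7. We prove 4^N ≥ 46N^3 for all N ≥ 7.
When N = 7: 4^N = 16384 and 46N^3 = 15778, so 16384 ≥ 15778.
Inductive step: assume the claim holds for N = r, so 4^r ≥ 46r^3.
Then 4^(r + 1) = 4·(4^r) ≥ 4·(46r^3).
Also, for r ≥ 7 we have 4·(46r^3) ≥ 46(r+1)^3, since 4 ≥ (1 + 1/r)^3 for all r ≥ 7.
Combining, 4^(r + 1) ≥ 46(r+1)^3.
Hence, by induction on N, the claim holds for every N ≥ 7.
Hence the smallest such n_0 is 7.

n_0 = 7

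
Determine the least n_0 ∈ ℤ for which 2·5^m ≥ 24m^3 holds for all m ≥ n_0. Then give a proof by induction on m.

n_0 = 5

At m = 4: 1250 < 1536, so the inequality fails and n_0 ≥ 5. We prove 2·5^m ≥ 24m^3 for all m ≥ 5.
For the base case m = 5: 2·5^m = 6250 and 24m^3 = 3000, so 6250 ≥ 3000.
Suppose the result is true for m = r, so 2·5^r ≥ 24r^3.
Then 2·5^(r + 1) = 5·(2·5^r) ≥ 5·(24r^3).
Also, for r ≥ 5 we have 5·(24r^3) ≥ 24(r+1)^3, since 5 ≥ (1 + 1/r)^3 for all r ≥ 5.
Combining, 2·5^(r + 1) ≥ 24(r+1)^3.
By the principle of mathematical induction, the result holds for all m ≥ 5.
Hence the smallest such n_0 is 5.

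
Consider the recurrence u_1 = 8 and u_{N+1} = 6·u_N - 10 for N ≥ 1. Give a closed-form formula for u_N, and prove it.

u_N = 6^N + 2

Computing the first terms: u_1 = 8, u_2 = 38, u_3 = 218. This suggests u_N = 6^N + 2.
Base case (N = 1): the formula gives 8 = 8 = u_1.
Inductive step: assume the claim holds for N = i, so u_i = 6^i + 2.
Then u_{i+1} = 6·u_i - 10 = 6·(6^i + 2) - 10 = 6^(i + 1) + 2,
which is the claimed formula at N = i+1.
Hence, by induction on N, the claim holds for every N ≥ 1.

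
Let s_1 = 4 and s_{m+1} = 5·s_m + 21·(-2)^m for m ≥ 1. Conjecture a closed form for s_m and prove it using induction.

Computing the first terms: s_1 = 4, s_2 = -22, s_3 = -26. This suggests s_m = -3(-2)^m - 2·5^(m - 1).
Base step (m = 1): the formula gives 4 = 4 = s_1.
For the inductive step, assume it holds for an arbitrary j ≥ 1, so s_j = -3(-2)^j - 2·5^(j - 1).
Then s_{j+1} = 5·s_j + 21·(-2)^j = 5·(-3(-2)^j - 2·5^(j - 1)) + 21·(-2)^j = -3(-2)^(j + 1) - 2·5^j = -3(-2)^(j+1) - 2·5^((j+1) - 1),
which is the claimed formula at m = j+1.
Hence, by induction on m, the claim holds for every m ≥ 1.

s_m = -3(-2)^m - 2·5^(m - 1)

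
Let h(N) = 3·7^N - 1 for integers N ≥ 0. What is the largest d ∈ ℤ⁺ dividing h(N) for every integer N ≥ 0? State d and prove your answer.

d = 2

Computing the first values: h(0) = 2 and h(1) = 20; gcd(2, 20) = 2, so d ≤ 2.
We prove 2 | 3·7^N - 1 for all N ≥ 0 by induction on N.
When N = 0: h(0) = 2 = 2·(1), so 2 | h(0).
Inductive step: suppose the statement holds for some j ≥ 0, i.e. 2 | h(j). Then
h(j+1) = 3·7^(j+1) - 1 = 7·(3·7^j - 1) + 6 = 7·h(j) + 6. The first term is divisible by 2 by the inductive hypothesis, and 6 is divisible by 2. Hence 2 | h(j+1).
By induction, the statement is established for all N ≥ 0.
Therefore the largest such d is 2.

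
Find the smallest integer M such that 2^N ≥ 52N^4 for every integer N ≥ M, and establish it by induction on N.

At N = 24: 16777216 < 17252352, so the inequality fails and M ≥ 25. We prove 2^N ≥ 52N^4 for all N ≥ 25.
For the base case N = 25: 2^N = 33554432 and 52N^4 = 20312500, so 33554432 ≥ 20312500.
Inductive step: suppose the statement holds for some i ≥ 25, so 2^i ≥ 52i^4.
Then 2^(i + 1) = 2·(2^i) ≥ 2·(52i^4).
Also, for i ≥ 25 we have 2·(52i^4) ≥ 52(i+1)^4, since 2 ≥ (1 + 1/i)^4 for all i ≥ 25.
Combining, 2^(i + 1) ≥ 52(i+1)^4.
This completes the induction.
Hence the smallest such M is 25.

M = 25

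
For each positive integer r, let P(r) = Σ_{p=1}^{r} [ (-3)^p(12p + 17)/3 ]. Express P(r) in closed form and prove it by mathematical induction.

P(r) = (-3)^r(3r + 5) - 5

We claim P(r) = (-3)^r(3r + 5) - 5 for all r ≥ 1.
For the base case r = 1: P(1) = -29, and the closed form gives -29. They agree.
For the inductive step, assume it holds for an arbitrary p ≥ 1, so P(p) = (-3)^p(3p + 5) - 5.
Then P(p+1) = P(p) + ((-3)^p(-12p - 29)) = ((-3)^p(3p + 5) - 5) + ((-3)^p(-12p - 29)).
Simplifying, P(p+1) = -9(-3)^p·p - 24(-3)^p - 5 = (-3)^(p+1)(3(p+1) + 5) - 5,
which is the closed form with r = p+1.
By induction, the statement is established for all r ≥ 1.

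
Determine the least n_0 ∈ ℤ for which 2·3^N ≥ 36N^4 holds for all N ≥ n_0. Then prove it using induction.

At N = 11: 354294 < 527076, so the inequality fails and n_0 ≥ 12. We prove 2·3^N ≥ 36N^4 for all N ≥ 12.
When N = 12: 2·3^N = 1062882 and 36N^4 = 746496, so 1062882 ≥ 746496.
Inductive step: assume the claim holds for N = j, so 2·3^j ≥ 36j^4.
Then 2·3^(j + 1) = 3·(2·3^j) ≥ 3·(36j^4).
Also, for j ≥ 12 we have 3·(36j^4) ≥ 36(j+1)^4, since 3 ≥ (1 + 1/j)^4 for all j ≥ 12.
Combining, 2·3^(j + 1) ≥ 36(j+1)^4.
By the principle of mathematical induction, the result holds for all N ≥ 12.
Hence the smallest such n_0 is 12.

n_0 = 12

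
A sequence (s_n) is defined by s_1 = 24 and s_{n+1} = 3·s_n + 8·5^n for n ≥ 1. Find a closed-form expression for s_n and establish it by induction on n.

Computing the first terms: s_1 = 24, s_2 = 112, s_3 = 536. This suggests s_n = 4·3^(n - 1) + 4·5^n.
For the base case n = 1: the formula gives 24 = 24 = s_1.
Suppose the result is true for n = k, so s_k = 4·3^(k - 1) + 4·5^k.
Then s_{k+1} = 3·s_k + 8·5^k = 3·(4·3^(k - 1) + 4·5^k) + 8·5^k = 4·3^k + 4·5^(k + 1) = 4·3^((k+1) - 1) + 4·5^(k+1),
which is the claimed formula at n = k+1.
By the principle of mathematical induction, the result holds for all n ≥ 1.

s_n = 4·3^(n - 1) + 4·5^n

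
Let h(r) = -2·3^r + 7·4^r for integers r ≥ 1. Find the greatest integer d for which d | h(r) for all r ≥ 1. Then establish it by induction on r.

d = 2

Computing the first values: h(1) = 22 and h(2) = 94; gcd(22, 94) = 2, so d ≤ 2.
We prove 2 | -2·3^r + 7·4^r for all r ≥ 1 by induction on r.
Base case (r = 1): h(1) = 22 = 2·(11), so 2 | h(1).
For the inductive step, assume it holds for an arbitrary k ≥ 1, i.e. 2 | h(k). Then
h(k+1) − 4·h(k) = (-2·3^(k+1) + 7·4^(k+1)) − 4·(-2·3^k + 7·4^k) = (-2)·3^k·(3 − 4) = (2)·3^k. Since 2 | h(k) by the inductive hypothesis, 2 | 4·h(k); and 2 | 2 since 2 = 2·1. Therefore 2 | h(k+1).
This completes the induction.
Therefore the largest such d is 2.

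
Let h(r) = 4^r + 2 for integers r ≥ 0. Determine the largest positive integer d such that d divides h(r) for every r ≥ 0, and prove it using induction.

Computing the first values: h(0) = 3 and h(1) = 6; gcd(3, 6) = 3, so d ≤ 3.
We prove 3 | 4^r + 2 for all r ≥ 0 by induction on r.
Base case (r = 0): h(0) = 3 = 3·(1), so 3 | h(0).
Inductive step: assume the claim holds for r = m, i.e. 3 | h(m). Then
h(m+1) = 4^(m+1) + 2 = 4·(4^m + 2) - 6 = 4·h(m) - 6. The first term is divisible by 3 by the inductive hypothesis, and -6 is divisible by 3. Hence 3 | h(m+1).
By the principle of mathematical induction, the result holds for all r ≥ 0.
Therefore the largest such d is 3.

d = 3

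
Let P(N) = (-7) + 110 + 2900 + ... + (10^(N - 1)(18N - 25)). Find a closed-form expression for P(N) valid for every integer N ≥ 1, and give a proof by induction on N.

We claim P(N) = 10^N(2N - 3) + 3 for all N ≥ 1.
For the base case N = 1: P(1) = -7, and the closed form gives -7. They agree.
Inductive step: assume the claim holds for N = r, so P(r) = 10^r(2r - 3) + 3.
Then P(r+1) = P(r) + (10^r(18r - 7)) = (10^r(2r - 3) + 3) + (10^r(18r - 7)).
Simplifying, P(r+1) = 20·10^r·r - 10·10^r + 3 = 10^(r+1)(2(r+1) - 3) + 3,
which is the closed form with N = r+1.
This completes the induction.

P(N) = 10^N(2N - 3) + 3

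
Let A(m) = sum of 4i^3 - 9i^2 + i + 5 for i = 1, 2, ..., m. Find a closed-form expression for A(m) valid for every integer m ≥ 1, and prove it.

A(m) = m(m^3 - m^2 - 3m + 4)

We claim A(m) = m(m^3 - m^2 - 3m + 4) for all m ≥ 1.
For the base case m = 1: A(1) = 1, and the closed form gives 1. They agree.
Inductive step: suppose the statement holds for some i ≥ 1, so A(i) = i(i^3 - i^2 - 3i + 4).
Then A(i+1) = A(i) + (4i^3 + 3i^2 - 5i + 1) = (i(i^3 - i^2 - 3i + 4)) + (4i^3 + 3i^2 - 5i + 1).
Simplifying, A(i+1) = (i + 1)(i^3 + 2i^2 - 2i + 1) = (i+1)((i+1)^3 - (i+1)^2 - 3(i+1) + 4),
which is the closed form with m = i+1.
By induction, the statement is established for all m ≥ 1.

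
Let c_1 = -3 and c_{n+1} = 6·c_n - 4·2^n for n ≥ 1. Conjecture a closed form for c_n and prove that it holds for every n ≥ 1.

c_n = 2^n - 5·6^(n - 1)

Computing the first terms: c_1 = -3, c_2 = -26, c_3 = -172. This suggests c_n = 2^n - 5·6^(n - 1).
When n = 1: the formula gives -3 = -3 = c_1.
Suppose the result is true for n = k, so c_k = 2^k - 5·6^(k - 1).
Then c_{k+1} = 6·c_k - 4·2^k = 6·(2^k - 5·6^(k - 1)) - 4·2^k = 2^(k + 1) - 5·6^k = 2^(k+1) - 5·6^((k+1) - 1),
which is the claimed formula at n = k+1.
This completes the induction.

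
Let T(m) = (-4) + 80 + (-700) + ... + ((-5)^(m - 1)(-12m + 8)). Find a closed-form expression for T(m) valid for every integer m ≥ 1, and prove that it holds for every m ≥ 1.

We claim T(m) = (-5)^m(2m - 1) + 1 for all m ≥ 1.
Base case (m = 1): T(1) = -4, and the closed form gives -4. They agree.
Inductive step: suppose the statement holds for some r ≥ 1, so T(r) = (-5)^r(2r - 1) + 1.
Then T(r+1) = T(r) + ((-5)^r(-12r - 4)) = ((-5)^r(2r - 1) + 1) + ((-5)^r(-12r - 4)).
Simplifying, T(r+1) = -10(-5)^r·r - 5(-5)^r + 1 = (-5)^(r+1)(2(r+1) - 1) + 1,
which is the closed form with m = r+1.
By the principle of mathematical induction, the result holds for all m ≥ 1.

T(m) = (-5)^m(2m - 1) + 1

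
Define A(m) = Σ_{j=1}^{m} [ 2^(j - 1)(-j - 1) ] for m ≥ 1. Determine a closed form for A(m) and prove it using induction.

A(m) = -2^m·m

We claim A(m) = -2^m·m for all m ≥ 1.
Base step (m = 1): A(1) = -2, and the closed form gives -2. They agree.
Suppose the result is true for m = j, so A(j) = -2^j·j.
Then A(j+1) = A(j) + (2^j(-j - 2)) = (-2^j·j) + (2^j(-j - 2)).
Simplifying, A(j+1) = 2^(j + 1)(-j - 1) = -2^(j+1)·(j+1),
which is the closed form with m = j+1.
Hence, by induction on m, the claim holds for every m ≥ 1.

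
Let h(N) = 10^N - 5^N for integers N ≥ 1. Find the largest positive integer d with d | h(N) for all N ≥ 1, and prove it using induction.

Computing the first values: h(1) = 5 and h(2) = 75; gcd(5, 75) = 5, so d ≤ 5.
We prove 5 | 10^N - 5^N for all N ≥ 1 by induction on N.
When N = 1: h(1) = 5 = 5·(1), so 5 | h(1).
For the inductive step, assume it holds for an arbitrary i ≥ 1, i.e. 5 | h(i). Then
10^{i+1} − 5^{i+1} = 10·10^i − 5·5^i = 10·(10^i − 5^i) + (5)·5^i. The first term is divisible by 5 by the inductive hypothesis, and the second term (5)·5^i is divisible by 5 since 5 | 5. Hence 5 | h(i+1).
By induction, the statement is established for all N ≥ 1.
Therefore the largest such d is 5.

d = 5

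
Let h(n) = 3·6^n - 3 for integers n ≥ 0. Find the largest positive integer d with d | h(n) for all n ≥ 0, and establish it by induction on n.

Computing the first values: h(0) = 0 and h(1) = 15; gcd(0, 15) = 15, so d ≤ 15.
We prove 15 | 3·6^n - 3 for all n ≥ 0 by induction on n.
For the base case n = 0: h(0) = 0 = 15·(0), so 15 | h(0).
Inductive step: assume the claim holds for n = i, i.e. 15 | h(i). Then
h(i+1) = 3·6^(i+1) - 3 = 6·(3·6^i - 3) + 15 = 6·h(i) + 15. The first term is divisible by 15 by the inductive hypothesis, and 15 is divisible by 15. Hence 15 | h(i+1).
By induction, the statement is established for all n ≥ 0.
Therefore the largest such d is 15.

d = 15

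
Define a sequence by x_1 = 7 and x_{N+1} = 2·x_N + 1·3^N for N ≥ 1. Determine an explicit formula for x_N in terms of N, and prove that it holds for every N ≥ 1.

x_N = 2^(N + 1) + 3^N

Computing the first terms: x_1 = 7, x_2 = 17, x_3 = 43. This suggests x_N = 2^(N + 1) + 3^N.
When N = 1: the formula gives 7 = 7 = x_1.
Suppose the result is true for N = k, so x_k = 2^(k + 1) + 3^k.
Then x_{k+1} = 2·x_k + 1·3^k = 2·(2^(k + 1) + 3^k) + 1·3^k = 2^(k + 2) + 3^(k + 1) = 2^((k+1) + 1) + 3^(k+1),
which is the claimed formula at N = k+1.
By the principle of mathematical induction, the result holds for all N ≥ 1.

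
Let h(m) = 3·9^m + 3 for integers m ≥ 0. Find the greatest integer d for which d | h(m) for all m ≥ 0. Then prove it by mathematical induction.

Computing the first values: h(0) = 6 and h(1) = 30; gcd(6, 30) = 6, so d ≤ 6.
We prove 6 | 3·9^m + 3 for all m ≥ 0 by induction on m.
Base case (m = 0): h(0) = 6 = 6·(1), so 6 | h(0).
For the inductive step, assume it holds for an arbitrary k ≥ 0, i.e. 6 | h(k). Then
h(k+1) = 3·9^(k+1) + 3 = 9·(3·9^k + 3) - 24 = 9·h(k) - 24. The first term is divisible by 6 by the inductive hypothesis, and -24 is divisible by 6. Hence 6 | h(k+1).
By induction, the statement is established for all m ≥ 0.
Therefore the largest such d is 6.

d = 6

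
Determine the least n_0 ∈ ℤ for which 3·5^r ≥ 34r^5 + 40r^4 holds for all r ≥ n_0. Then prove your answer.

At r = 8: 1171875 < 1277952, so the inequality fails and n_0 ≥ 9. We prove 3·5^r ≥ 34r^5 + 40r^4 for all r ≥ 9.
Base case (r = 9): 3·5^r = 5859375 and 34r^5 + 40r^4 = 2270106, so 5859375 ≥ 2270106.
Inductive step: assume the claim holds for r = k, so 3·5^k ≥ 34k^5 + 40k^4.
Then 3·5^(k + 1) = 5·(3·5^k) ≥ 5·(34k^5 + 40k^4).
Also, for k ≥ 9 we have 5·(34k^5 + 40k^4) ≥ 34(k+1)^5 + 40(k+1)^4, since 5·(34k^5 + 40k^4) − (34(k+1)^5 + 40(k+1)^4) = 136k^5 - 10k^4 - 500k^3 - 580k^2 - 330k - 74, which is nonnegative for all k ≥ 9.
Combining, 3·5^(k + 1) ≥ 34(k+1)^5 + 40(k+1)^4.
This completes the induction.
Hence the smallest such n_0 is 9.

n_0 = 9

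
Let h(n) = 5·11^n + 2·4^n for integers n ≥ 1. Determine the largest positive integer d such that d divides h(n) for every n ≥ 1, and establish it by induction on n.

d = 7

Computing the first values: h(1) = 63 and h(2) = 637; gcd(63, 637) = 7, so d ≤ 7.
We prove 7 | 5·11^n + 2·4^n for all n ≥ 1 by induction on n.
Base case (n = 1): h(1) = 63 = 7·(9), so 7 | h(1).
Suppose the result is true for n = m, i.e. 7 | h(m). Then
h(m+1) − 11·h(m) = (5·11^(m+1) + 2·4^(m+1)) − 11·(5·11^m + 2·4^m) = (2)·4^m·(4 − 11) = (-14)·4^m. Since 7 | h(m) by the inductive hypothesis, 7 | 11·h(m); and 7 | -14 since -14 = 7·-2. Therefore 7 | h(m+1).
This completes the induction.
Therefore the largest such d is 7.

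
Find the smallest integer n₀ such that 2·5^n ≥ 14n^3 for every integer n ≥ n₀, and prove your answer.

n₀ = 4

At n = 3: 250 < 378, so the inequality fails and n₀ ≥ 4. We prove 2·5^n ≥ 14n^3 for all n ≥ 4.
Base case (n = 4): 2·5^n = 1250 and 14n^3 = 896, so 1250 ≥ 896.
For the inductive step, assume it holds for an arbitrary k ≥ 4, so 2·5^k ≥ 14k^3.
Then 2·5^(k + 1) = 5·(2·5^k) ≥ 5·(14k^3).
Also, for k ≥ 4 we have 5·(14k^3) ≥ 14(k+1)^3, since 5 ≥ (1 + 1/k)^3 for all k ≥ 4.
Combining, 2·5^(k + 1) ≥ 14(k+1)^3.
This completes the induction.
Hence the smallest such n₀ is 4.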